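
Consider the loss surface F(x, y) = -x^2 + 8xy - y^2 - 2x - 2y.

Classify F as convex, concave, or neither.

neither

F is quadratic, so its Hessian is the constant matrix H = [[-2, 8], [8, -2]].
det(H) = -60, tr(H) = -4.
det(H) < 0, so H is indefinite: neither convex nor concave.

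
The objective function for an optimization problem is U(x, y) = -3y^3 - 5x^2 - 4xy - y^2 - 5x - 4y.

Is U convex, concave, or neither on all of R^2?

The term -3y^3 is cubic, so the Hessian is not constant.
∂²U/∂y² = -18y - 2, which takes both signs as y varies (negative for sufficiently large y). A diagonal entry of the Hessian changing sign means the Hessian is neither positive- nor negative-semidefinite on all of R^2.

neither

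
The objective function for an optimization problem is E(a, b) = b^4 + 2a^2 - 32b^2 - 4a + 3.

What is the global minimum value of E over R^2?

E(a,b) separates as P(a) + Q(b) + 3, so its minimum is min P + min Q + 3.
P'(a) = 4a - 4 vanishes at a ∈ {1}; Q'(b) = 4b(b - 4)(b + 4) vanishes at b ∈ {-4, 0, 4}.
Local minima of P (where P''>0): P(1)=-2. Local minima of Q: Q(-4)=-256, Q(4)=-256.
So the global minimum of E is P(1) + Q(-4) + 3 = -2 − 256 + 3 = -255, attained at (1, -4).

-255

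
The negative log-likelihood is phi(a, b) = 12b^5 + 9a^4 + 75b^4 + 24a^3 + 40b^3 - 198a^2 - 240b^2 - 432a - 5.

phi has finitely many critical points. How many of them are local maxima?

phi separates as a function of a plus a function of b, so ∇phi=0 decouples.
∂phi/∂a = 36(a - 3)(a + 1)(a + 4) = 0 at a ∈ {-4, -1, 3}; ∂phi/∂b = 60b(b - 1)(b + 2)(b + 4) = 0 at b ∈ {-4, -2, 0, 1}.
The Hessian is diagonal: diag(phi_aa, phi_bb). Second derivatives: phi_aa(-4)=756, phi_aa(-1)=-432, phi_aa(3)=1008; phi_bb(-4)=-2400, phi_bb(-2)=720, phi_bb(0)=-480, phi_bb(1)=900.
Local maxima occur where both diagonal entries negative: (-1, -4), (-1, 0). Count: 2.

2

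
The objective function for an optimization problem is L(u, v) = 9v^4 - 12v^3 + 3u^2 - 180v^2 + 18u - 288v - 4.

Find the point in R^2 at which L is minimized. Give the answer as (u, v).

L(u,v) separates as P(u) + Q(v) − 4, so its minimum is min P + min Q − 4.
P'(u) = 6u + 18 vanishes at u ∈ {-3}; Q'(v) = 36(v - 4)(v + 1)(v + 2) vanishes at v ∈ {-2, -1, 4}.
Local minima of P (where P''>0): P(-3)=-27. Local minima of Q: Q(-2)=96, Q(4)=-2496.
So the global minimum of L is P(-3) + Q(4) − 4 = -27 − 2496 − 4 = -2527, attained at (-3, 4).

(-3, 4)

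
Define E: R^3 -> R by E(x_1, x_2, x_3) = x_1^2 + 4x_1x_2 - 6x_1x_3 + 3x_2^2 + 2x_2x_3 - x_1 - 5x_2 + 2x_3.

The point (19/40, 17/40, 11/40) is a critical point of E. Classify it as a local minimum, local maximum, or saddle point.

saddle point

The Hessian is constant: H = [[2, 4, -6], [4, 6, 2], [-6, 2, 0]].
Leading principal minors: Δ₁ = 2, Δ₂ = -4, Δ₃ = -320.
The minors fit neither the all-positive nor the alternating-sign pattern, so H is indefinite: a saddle point.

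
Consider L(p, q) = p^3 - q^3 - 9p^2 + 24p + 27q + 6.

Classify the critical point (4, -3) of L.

The mixed partial ∂²L/∂p∂q is 0, so the Hessian at any point is diag(L_pp, L_qq) = diag(6(p - 3), -6q).
At (4, -3): H = diag(6, 18).
Both eigenvalues are positive, so H is positive definite: a local minimum.

local minimum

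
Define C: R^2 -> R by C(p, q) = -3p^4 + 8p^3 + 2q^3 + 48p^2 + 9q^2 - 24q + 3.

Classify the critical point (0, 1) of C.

local minimum

The mixed partial ∂²C/∂p∂q is 0, so the Hessian at any point is diag(C_pp, C_qq) = diag(12(-3p^2 + 4p + 8), 6(2q + 3)).
At (0, 1): H = diag(96, 30).
Both eigenvalues are positive, so H is positive definite: a local minimum.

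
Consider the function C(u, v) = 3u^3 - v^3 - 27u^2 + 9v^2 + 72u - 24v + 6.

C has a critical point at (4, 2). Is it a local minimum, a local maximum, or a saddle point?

local minimum

The mixed partial ∂²C/∂u∂v is 0, so the Hessian at any point is diag(C_uu, C_vv) = diag(18(u - 3), 6(-v + 3)).
At (4, 2): H = diag(18, 6).
Both eigenvalues are positive, so H is positive definite: a local minimum.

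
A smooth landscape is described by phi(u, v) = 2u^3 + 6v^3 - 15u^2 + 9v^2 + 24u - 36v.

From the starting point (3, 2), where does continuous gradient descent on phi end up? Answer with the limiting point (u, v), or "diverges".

(4, 1)

phi is separable, so gradient descent decouples: u follows -∂phi/∂u, v follows -∂phi/∂v.
∂phi/∂u = 6(u - 4)(u - 1); at u=3 this is -12, so u increases.
∂phi/∂v = 18(v - 1)(v + 2); at v=2 this is 72, so v decreases.
u converges to its nearest critical value 4 (a local min of the u-part); v converges to 1. The iterate converges to (4, 1).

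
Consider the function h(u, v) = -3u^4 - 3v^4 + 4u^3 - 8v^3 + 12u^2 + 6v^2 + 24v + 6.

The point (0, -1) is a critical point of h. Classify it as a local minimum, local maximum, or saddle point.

local minimum

The mixed partial ∂²h/∂u∂v is 0, so the Hessian at any point is diag(h_uu, h_vv) = diag(12(-3u^2 + 2u + 2), 12(-3v^2 - 4v + 1)).
At (0, -1): H = diag(24, 24).
Both eigenvalues are positive, so H is positive definite: a local minimum.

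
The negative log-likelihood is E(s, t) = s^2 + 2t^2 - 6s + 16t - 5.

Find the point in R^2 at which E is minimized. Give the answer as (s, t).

E(s,t) separates as P(s) + Q(t) − 5, so its minimum is min P + min Q − 5.
P'(s) = 2s - 6 vanishes at s ∈ {3}; Q'(t) = 4(t + 4) vanishes at t ∈ {-4}.
Local minima of P (where P''>0): P(3)=-9. Local minima of Q: Q(-4)=-32.
So the global minimum of E is P(3) + Q(-4) − 5 = -9 − 32 − 5 = -46, attained at (3, -4).

(3, -4)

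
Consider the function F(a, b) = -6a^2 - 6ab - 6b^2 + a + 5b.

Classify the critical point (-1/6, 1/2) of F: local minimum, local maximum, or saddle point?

local maximum

The Hessian of F is constant: H = [[-12, -6], [-6, -12]].
det(H) = (-12)·(-12) − (-6)² = 108.
det(H) > 0 and tr(H) = -24 < 0, so H is negative definite and the point is a local maximum.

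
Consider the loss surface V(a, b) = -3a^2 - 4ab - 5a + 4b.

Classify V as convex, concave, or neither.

V is quadratic, so its Hessian is the constant matrix H = [[-6, -4], [-4, 0]].
det(H) = -16, tr(H) = -6.
det(H) < 0, so H is indefinite: neither convex nor concave.

neither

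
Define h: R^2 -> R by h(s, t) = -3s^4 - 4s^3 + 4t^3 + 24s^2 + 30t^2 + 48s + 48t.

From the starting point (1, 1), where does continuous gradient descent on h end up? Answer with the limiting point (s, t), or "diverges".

h is separable, so gradient descent decouples: s follows -∂h/∂s, t follows -∂h/∂t.
∂h/∂s = -12(s - 2)(s + 1)(s + 2); at s=1 this is 72, so s decreases.
∂h/∂t = 12(t + 1)(t + 4); at t=1 this is 120, so t decreases.
s converges to its nearest critical value -1 (a local min of the s-part); t converges to -1. The iterate converges to (-1, -1).

(-1, -1)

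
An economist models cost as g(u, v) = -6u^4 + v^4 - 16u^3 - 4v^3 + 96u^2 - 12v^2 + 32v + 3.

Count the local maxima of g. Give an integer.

g separates as a function of u plus a function of v, so ∇g=0 decouples.
∂g/∂u = -24u(u - 2)(u + 4) = 0 at u ∈ {-4, 0, 2}; ∂g/∂v = 4(v - 4)(v - 1)(v + 2) = 0 at v ∈ {-2, 1, 4}.
The Hessian is diagonal: diag(g_uu, g_vv). Second derivatives: g_uu(-4)=-576, g_uu(0)=192, g_uu(2)=-288; g_vv(-2)=72, g_vv(1)=-36, g_vv(4)=72.
Local maxima occur where both diagonal entries negative: (-4, 1), (2, 1). Count: 2.

2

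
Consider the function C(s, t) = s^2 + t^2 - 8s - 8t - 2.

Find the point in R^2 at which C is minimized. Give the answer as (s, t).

C(s,t) separates as P(s) + Q(t) − 2, so its minimum is min P + min Q − 2.
P'(s) = 2s - 8 vanishes at s ∈ {4}; Q'(t) = 2(t - 4) vanishes at t ∈ {4}.
Local minima of P (where P''>0): P(4)=-16. Local minima of Q: Q(4)=-16.
So the global minimum of C is P(4) + Q(4) − 2 = -16 − 16 − 2 = -34, attained at (4, 4).

(4, 4)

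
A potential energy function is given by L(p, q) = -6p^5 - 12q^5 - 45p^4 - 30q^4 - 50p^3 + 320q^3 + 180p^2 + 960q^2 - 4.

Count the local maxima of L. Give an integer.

L separates as a function of p plus a function of q, so ∇L=0 decouples.
∂L/∂p = -30p(p - 1)(p + 3)(p + 4) = 0 at p ∈ {-4, -3, 0, 1}; ∂L/∂q = -60q(q - 4)(q + 2)(q + 4) = 0 at q ∈ {-4, -2, 0, 4}.
The Hessian is diagonal: diag(L_pp, L_qq). Second derivatives: L_pp(-4)=600, L_pp(-3)=-360, L_pp(0)=360, L_pp(1)=-600; L_qq(-4)=3840, L_qq(-2)=-1440, L_qq(0)=1920, L_qq(4)=-11520.
Local maxima occur where both diagonal entries negative: (-3, -2), (-3, 4), (1, -2), (1, 4). Count: 4.

4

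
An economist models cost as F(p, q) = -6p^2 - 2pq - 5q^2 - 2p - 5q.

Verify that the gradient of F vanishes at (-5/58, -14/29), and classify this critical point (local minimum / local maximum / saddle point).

∇F = (-12p - 2q - 2, -2p - 10q - 5); substituting (-5/58, -14/29) gives ∇F = (0, 0), so (-5/58, -14/29) is indeed a critical point.
The Hessian of F is constant: H = [[-12, -2], [-2, -10]].
det(H) = (-12)·(-10) − (-2)² = 116.
det(H) > 0 and tr(H) = -22 < 0, so H is negative definite and the point is a local maximum.

local maximum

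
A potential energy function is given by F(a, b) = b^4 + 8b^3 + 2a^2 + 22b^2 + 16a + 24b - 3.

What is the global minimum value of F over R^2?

-44

F(a,b) separates as P(a) + Q(b) − 3, so its minimum is min P + min Q − 3.
P'(a) = 4a + 16 vanishes at a ∈ {-4}; Q'(b) = 4(b + 1)(b + 2)(b + 3) vanishes at b ∈ {-3, -2, -1}.
Local minima of P (where P''>0): P(-4)=-32. Local minima of Q: Q(-3)=-9, Q(-1)=-9.
So the global minimum of F is P(-4) + Q(-3) − 3 = -32 − 9 − 3 = -44, attained at (-4, -3).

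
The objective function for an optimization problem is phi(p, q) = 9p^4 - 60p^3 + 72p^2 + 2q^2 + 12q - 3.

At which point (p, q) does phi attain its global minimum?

(4, -3)

phi(p,q) separates as A(p) + B(q) − 3, so its minimum is min A + min B − 3.
A'(p) = 36p(p - 4)(p - 1) vanishes at p ∈ {0, 1, 4}; B'(q) = 4q + 12 vanishes at q ∈ {-3}.
Local minima of A (where A''>0): A(0)=0, A(4)=-384. Local minima of B: B(-3)=-18.
So the global minimum of phi is A(4) + B(-3) − 3 = -384 − 18 − 3 = -405, attained at (4, -3).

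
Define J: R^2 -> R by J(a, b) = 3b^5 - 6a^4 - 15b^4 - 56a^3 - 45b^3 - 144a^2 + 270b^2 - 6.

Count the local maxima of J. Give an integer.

J separates as a function of a plus a function of b, so ∇J=0 decouples.
∂J/∂a = -24a(a + 3)(a + 4) = 0 at a ∈ {-4, -3, 0}; ∂J/∂b = 15b(b - 4)(b - 3)(b + 3) = 0 at b ∈ {-3, 0, 3, 4}.
The Hessian is diagonal: diag(J_aa, J_bb). Second derivatives: J_aa(-4)=-96, J_aa(-3)=72, J_aa(0)=-288; J_bb(-3)=-1890, J_bb(0)=540, J_bb(3)=-270, J_bb(4)=420.
Local maxima occur where both diagonal entries negative: (-4, -3), (-4, 3), (0, -3), (0, 3). Count: 4.

4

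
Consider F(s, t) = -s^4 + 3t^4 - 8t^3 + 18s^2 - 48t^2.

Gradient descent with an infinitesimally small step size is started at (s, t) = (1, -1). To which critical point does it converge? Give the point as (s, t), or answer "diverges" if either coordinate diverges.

F is separable, so gradient descent decouples: s follows -∂F/∂s, t follows -∂F/∂t.
∂F/∂s = -4s(s - 3)(s + 3); at s=1 this is 32, so s decreases.
∂F/∂t = 12t(t - 4)(t + 2); at t=-1 this is 60, so t decreases.
s converges to its nearest critical value 0 (a local min of the s-part); t converges to -2. The iterate converges to (0, -2).

(0, -2)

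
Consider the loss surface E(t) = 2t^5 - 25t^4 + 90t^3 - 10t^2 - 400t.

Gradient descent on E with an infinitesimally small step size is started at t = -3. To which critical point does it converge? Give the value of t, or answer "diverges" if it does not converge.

diverges

E'(t) = 10(t - 5)(t - 4)(t - 2)(t + 1), so E'(-3) = 5600.
Gradient descent moves in the -E' direction, i.e. t is decreasing.
There is no critical point below t=-3, and E' keeps the same sign, so the iterate runs off to −∞.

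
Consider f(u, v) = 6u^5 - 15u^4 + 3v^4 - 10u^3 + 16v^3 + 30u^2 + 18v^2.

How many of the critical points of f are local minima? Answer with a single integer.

f separates as a function of u plus a function of v, so ∇f=0 decouples.
∂f/∂u = 30u(u - 2)(u - 1)(u + 1) = 0 at u ∈ {-1, 0, 1, 2}; ∂f/∂v = 12v(v + 1)(v + 3) = 0 at v ∈ {-3, -1, 0}.
The Hessian is diagonal: diag(f_uu, f_vv). Second derivatives: f_uu(-1)=-180, f_uu(0)=60, f_uu(1)=-60, f_uu(2)=180; f_vv(-3)=72, f_vv(-1)=-24, f_vv(0)=36.
Local minima occur where both diagonal entries positive: (0, -3), (0, 0), (2, -3), (2, 0). Count: 4.

4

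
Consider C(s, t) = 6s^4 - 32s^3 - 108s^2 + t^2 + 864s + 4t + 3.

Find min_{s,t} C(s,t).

-2215

C(s,t) separates as P(s) + Q(t) + 3, so its minimum is min P + min Q + 3.
P'(s) = 24(s - 4)(s - 3)(s + 3) vanishes at s ∈ {-3, 3, 4}; Q'(t) = 2(t + 2) vanishes at t ∈ {-2}.
Local minima of P (where P''>0): P(-3)=-2214, P(4)=1216. Local minima of Q: Q(-2)=-4.
So the global minimum of C is P(-3) + Q(-2) + 3 = -2214 − 4 + 3 = -2215, attained at (-3, -2).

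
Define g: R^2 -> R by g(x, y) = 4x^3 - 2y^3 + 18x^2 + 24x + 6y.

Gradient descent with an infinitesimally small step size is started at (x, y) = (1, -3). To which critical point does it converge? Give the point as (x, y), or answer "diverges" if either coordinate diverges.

g is separable, so gradient descent decouples: x follows -∂g/∂x, y follows -∂g/∂y.
∂g/∂x = 12(x + 1)(x + 2); at x=1 this is 72, so x decreases.
∂g/∂y = -6(y - 1)(y + 1); at y=-3 this is -48, so y increases.
x converges to its nearest critical value -1 (a local min of the x-part); y converges to -1. The iterate converges to (-1, -1).

(-1, -1)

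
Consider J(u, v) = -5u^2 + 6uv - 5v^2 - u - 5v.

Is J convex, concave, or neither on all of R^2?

concave

J is quadratic, so its Hessian is the constant matrix H = [[-10, 6], [6, -10]].
det(H) = 64, tr(H) = -20.
det(H) > 0 and tr(H) < 0, so H is negative definite everywhere: concave.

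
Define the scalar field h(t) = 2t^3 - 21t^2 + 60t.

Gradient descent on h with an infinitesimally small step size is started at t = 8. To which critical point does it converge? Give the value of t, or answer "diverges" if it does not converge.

5

h'(t) = 6(t - 5)(t - 2), so h'(8) = 108.
Gradient descent moves in the -h' direction, i.e. t is decreasing.
The nearest critical point in that direction is t = 5, where h'' = 18 > 0 (a local minimum). The iterate converges there.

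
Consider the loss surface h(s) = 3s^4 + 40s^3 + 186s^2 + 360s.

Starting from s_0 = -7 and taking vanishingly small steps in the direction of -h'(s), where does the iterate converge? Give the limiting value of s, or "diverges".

h'(s) = 12(s + 2)(s + 3)(s + 5), so h'(-7) = -480.
Gradient descent moves in the -h' direction, i.e. s is increasing.
The nearest critical point in that direction is s = -5, where h'' = 72 > 0 (a local minimum). The iterate converges there.

-5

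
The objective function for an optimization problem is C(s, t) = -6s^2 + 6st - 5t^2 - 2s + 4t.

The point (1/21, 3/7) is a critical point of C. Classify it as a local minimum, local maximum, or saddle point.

The Hessian of C is constant: H = [[-12, 6], [6, -10]].
det(H) = (-12)·(-10) − 6² = 84.
det(H) > 0 and tr(H) = -22 < 0, so H is negative definite and the point is a local maximum.

local maximum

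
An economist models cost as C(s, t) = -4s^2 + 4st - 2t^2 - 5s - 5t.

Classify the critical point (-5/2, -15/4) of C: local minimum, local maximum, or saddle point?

The Hessian of C is constant: H = [[-8, 4], [4, -4]].
det(H) = (-8)·(-4) − 4² = 16.
det(H) > 0 and tr(H) = -12 < 0, so H is negative definite and the point is a local maximum.

local maximum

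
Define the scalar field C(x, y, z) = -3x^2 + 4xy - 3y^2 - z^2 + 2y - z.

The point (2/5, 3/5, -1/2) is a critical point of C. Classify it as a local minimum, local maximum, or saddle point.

The Hessian is constant: H = [[-6, 4, 0], [4, -6, 0], [0, 0, -2]].
Leading principal minors: Δ₁ = -6, Δ₂ = 20, Δ₃ = -40.
The minors alternate sign starting negative (−, +, −), so H is negative definite: a local maximum.

local maximum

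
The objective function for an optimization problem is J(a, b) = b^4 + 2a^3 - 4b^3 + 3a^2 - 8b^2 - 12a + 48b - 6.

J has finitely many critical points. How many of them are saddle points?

3

J separates as a function of a plus a function of b, so ∇J=0 decouples.
∂J/∂a = 6(a - 1)(a + 2) = 0 at a ∈ {-2, 1}; ∂J/∂b = 4(b - 3)(b - 2)(b + 2) = 0 at b ∈ {-2, 2, 3}.
The Hessian is diagonal: diag(J_aa, J_bb). Second derivatives: J_aa(-2)=-18, J_aa(1)=18; J_bb(-2)=80, J_bb(2)=-16, J_bb(3)=20.
Saddle points occur where the two diagonal entries have opposite signs: (-2, -2), (-2, 3), (1, 2). Count: 3.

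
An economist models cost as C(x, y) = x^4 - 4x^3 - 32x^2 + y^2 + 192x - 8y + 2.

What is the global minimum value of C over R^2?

C(x,y) separates as P(x) + Q(y) + 2, so its minimum is min P + min Q + 2.
P'(x) = 4(x - 4)(x - 3)(x + 4) vanishes at x ∈ {-4, 3, 4}; Q'(y) = 2y - 8 vanishes at y ∈ {4}.
Local minima of P (where P''>0): P(-4)=-768, P(4)=256. Local minima of Q: Q(4)=-16.
So the global minimum of C is P(-4) + Q(4) + 2 = -768 − 16 + 2 = -782, attained at (-4, 4).

-782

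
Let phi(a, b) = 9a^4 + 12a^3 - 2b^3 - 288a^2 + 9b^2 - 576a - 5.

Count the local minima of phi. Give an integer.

2

phi separates as a function of a plus a function of b, so ∇phi=0 decouples.
∂phi/∂a = 36(a - 4)(a + 1)(a + 4) = 0 at a ∈ {-4, -1, 4}; ∂phi/∂b = -6b(b - 3) = 0 at b ∈ {0, 3}.
The Hessian is diagonal: diag(phi_aa, phi_bb). Second derivatives: phi_aa(-4)=864, phi_aa(-1)=-540, phi_aa(4)=1440; phi_bb(0)=18, phi_bb(3)=-18.
Local minima occur where both diagonal entries positive: (-4, 0), (4, 0). Count: 2.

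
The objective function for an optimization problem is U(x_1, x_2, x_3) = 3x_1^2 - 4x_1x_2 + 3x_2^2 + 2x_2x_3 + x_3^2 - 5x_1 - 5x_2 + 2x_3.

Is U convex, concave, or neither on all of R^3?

convex

U is quadratic, so its Hessian is the constant matrix H = [[6, -4, 0], [-4, 6, 2], [0, 2, 2]].
Leading principal minors: 6, 20, 16.
All positive ⇒ H ≻ 0 ⇒ convex.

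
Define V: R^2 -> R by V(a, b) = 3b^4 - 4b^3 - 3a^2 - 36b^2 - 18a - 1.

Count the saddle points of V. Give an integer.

V separates as a function of a plus a function of b, so ∇V=0 decouples.
∂V/∂a = -6(a + 3) = 0 at a ∈ {-3}; ∂V/∂b = 12b(b - 3)(b + 2) = 0 at b ∈ {-2, 0, 3}.
The Hessian is diagonal: diag(V_aa, V_bb). Second derivatives: V_aa(-3)=-6; V_bb(-2)=120, V_bb(0)=-72, V_bb(3)=180.
Saddle points occur where the two diagonal entries have opposite signs: (-3, -2), (-3, 3). Count: 2.

2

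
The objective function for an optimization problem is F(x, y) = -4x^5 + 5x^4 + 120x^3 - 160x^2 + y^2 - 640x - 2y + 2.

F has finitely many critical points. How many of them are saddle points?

2

F separates as a function of x plus a function of y, so ∇F=0 decouples.
∂F/∂x = -20(x - 4)(x - 2)(x + 1)(x + 4) = 0 at x ∈ {-4, -1, 2, 4}; ∂F/∂y = 2(y - 1) = 0 at y ∈ {1}.
The Hessian is diagonal: diag(F_xx, F_yy). Second derivatives: F_xx(-4)=2880, F_xx(-1)=-900, F_xx(2)=720, F_xx(4)=-1600; F_yy(1)=2.
Saddle points occur where the two diagonal entries have opposite signs: (-1, 1), (4, 1). Count: 2.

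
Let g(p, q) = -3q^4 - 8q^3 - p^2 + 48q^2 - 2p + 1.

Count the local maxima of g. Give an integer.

g separates as a function of p plus a function of q, so ∇g=0 decouples.
∂g/∂p = -2(p + 1) = 0 at p ∈ {-1}; ∂g/∂q = -12q(q - 2)(q + 4) = 0 at q ∈ {-4, 0, 2}.
The Hessian is diagonal: diag(g_pp, g_qq). Second derivatives: g_pp(-1)=-2; g_qq(-4)=-288, g_qq(0)=96, g_qq(2)=-144.
Local maxima occur where both diagonal entries negative: (-1, -4), (-1, 2). Count: 2.

2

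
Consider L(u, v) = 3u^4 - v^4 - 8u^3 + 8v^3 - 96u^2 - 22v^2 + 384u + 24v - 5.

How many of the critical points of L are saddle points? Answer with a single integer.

L separates as a function of u plus a function of v, so ∇L=0 decouples.
∂L/∂u = 12(u - 4)(u - 2)(u + 4) = 0 at u ∈ {-4, 2, 4}; ∂L/∂v = -4(v - 3)(v - 2)(v - 1) = 0 at v ∈ {1, 2, 3}.
The Hessian is diagonal: diag(L_uu, L_vv). Second derivatives: L_uu(-4)=576, L_uu(2)=-144, L_uu(4)=192; L_vv(1)=-8, L_vv(2)=4, L_vv(3)=-8.
Saddle points occur where the two diagonal entries have opposite signs: (-4, 1), (-4, 3), (2, 2), (4, 1), (4, 3). Count: 5.

5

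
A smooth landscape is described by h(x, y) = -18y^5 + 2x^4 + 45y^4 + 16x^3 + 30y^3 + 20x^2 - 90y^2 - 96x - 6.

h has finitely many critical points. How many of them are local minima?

4

h separates as a function of x plus a function of y, so ∇h=0 decouples.
∂h/∂x = 8(x - 1)(x + 3)(x + 4) = 0 at x ∈ {-4, -3, 1}; ∂h/∂y = -90y(y - 2)(y - 1)(y + 1) = 0 at y ∈ {-1, 0, 1, 2}.
The Hessian is diagonal: diag(h_xx, h_yy). Second derivatives: h_xx(-4)=40, h_xx(-3)=-32, h_xx(1)=160; h_yy(-1)=540, h_yy(0)=-180, h_yy(1)=180, h_yy(2)=-540.
Local minima occur where both diagonal entries positive: (-4, -1), (-4, 1), (1, -1), (1, 1). Count: 4.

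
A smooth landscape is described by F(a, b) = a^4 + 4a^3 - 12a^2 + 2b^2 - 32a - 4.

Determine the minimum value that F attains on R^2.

-68

F(a,b) separates as P(a) + Q(b) − 4, so its minimum is min P + min Q − 4.
P'(a) = 4(a - 2)(a + 1)(a + 4) vanishes at a ∈ {-4, -1, 2}; Q'(b) = 4b vanishes at b ∈ {0}.
Local minima of P (where P''>0): P(-4)=-64, P(2)=-64. Local minima of Q: Q(0)=0.
So the global minimum of F is P(-4) + Q(0) − 4 = -64 + 0 − 4 = -68, attained at (-4, 0).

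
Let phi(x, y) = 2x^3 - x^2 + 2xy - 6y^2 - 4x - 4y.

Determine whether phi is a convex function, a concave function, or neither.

The term 2x^3 is cubic, so the Hessian is not constant.
∂²phi/∂x² = 12x - 2, which takes both signs as x varies (negative for sufficiently negative x). A diagonal entry of the Hessian changing sign means the Hessian is neither positive- nor negative-semidefinite on all of R^2.

neither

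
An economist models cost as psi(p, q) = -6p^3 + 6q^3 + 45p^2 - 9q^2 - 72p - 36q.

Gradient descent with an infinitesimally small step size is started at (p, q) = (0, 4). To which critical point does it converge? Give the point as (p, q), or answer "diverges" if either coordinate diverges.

psi is separable, so gradient descent decouples: p follows -∂psi/∂p, q follows -∂psi/∂q.
∂psi/∂p = -18(p - 4)(p - 1); at p=0 this is -72, so p increases.
∂psi/∂q = 18(q - 2)(q + 1); at q=4 this is 180, so q decreases.
p converges to its nearest critical value 1 (a local min of the p-part); q converges to 2. The iterate converges to (1, 2).

(1, 2)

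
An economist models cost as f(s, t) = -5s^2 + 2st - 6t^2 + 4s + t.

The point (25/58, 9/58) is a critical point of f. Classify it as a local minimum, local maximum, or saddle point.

The Hessian of f is constant: H = [[-10, 2], [2, -12]].
det(H) = (-10)·(-12) − 2² = 116.
det(H) > 0 and tr(H) = -22 < 0, so H is negative definite and the point is a local maximum.

local maximum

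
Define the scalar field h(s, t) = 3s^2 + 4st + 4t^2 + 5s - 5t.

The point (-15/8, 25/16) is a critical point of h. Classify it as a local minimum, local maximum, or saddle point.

local minimum

The Hessian of h is constant: H = [[6, 4], [4, 8]].
det(H) = 6·8 − 4² = 32.
det(H) > 0 and tr(H) = 14 > 0, so H is positive definite and the point is a local minimum.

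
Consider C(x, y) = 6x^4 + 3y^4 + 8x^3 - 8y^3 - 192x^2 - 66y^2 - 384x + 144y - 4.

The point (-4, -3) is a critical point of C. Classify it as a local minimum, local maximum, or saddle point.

local minimum

The mixed partial ∂²C/∂x∂y is 0, so the Hessian at any point is diag(C_xx, C_yy) = diag(24(3x^2 + 2x - 16), 12(3y^2 - 4y - 11)).
At (-4, -3): H = diag(576, 336).
Both eigenvalues are positive, so H is positive definite: a local minimum.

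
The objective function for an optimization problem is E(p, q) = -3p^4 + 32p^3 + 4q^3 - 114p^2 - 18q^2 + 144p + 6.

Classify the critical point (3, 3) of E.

local minimum

The mixed partial ∂²E/∂p∂q is 0, so the Hessian at any point is diag(E_pp, E_qq) = diag(12(-3p^2 + 16p - 19), 12(2q - 3)).
At (3, 3): H = diag(24, 36).
Both eigenvalues are positive, so H is positive definite: a local minimum.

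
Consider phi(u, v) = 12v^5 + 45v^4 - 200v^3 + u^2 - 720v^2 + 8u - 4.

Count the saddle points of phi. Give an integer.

2

phi separates as a function of u plus a function of v, so ∇phi=0 decouples.
∂phi/∂u = 2(u + 4) = 0 at u ∈ {-4}; ∂phi/∂v = 60v(v - 3)(v + 2)(v + 4) = 0 at v ∈ {-4, -2, 0, 3}.
The Hessian is diagonal: diag(phi_uu, phi_vv). Second derivatives: phi_uu(-4)=2; phi_vv(-4)=-3360, phi_vv(-2)=1200, phi_vv(0)=-1440, phi_vv(3)=6300.
Saddle points occur where the two diagonal entries have opposite signs: (-4, -4), (-4, 0). Count: 2.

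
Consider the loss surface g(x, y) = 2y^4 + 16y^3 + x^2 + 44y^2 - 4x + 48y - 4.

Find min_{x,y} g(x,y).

g(x,y) separates as P(x) + Q(y) − 4, so its minimum is min P + min Q − 4.
P'(x) = 2x - 4 vanishes at x ∈ {2}; Q'(y) = 8(y + 1)(y + 2)(y + 3) vanishes at y ∈ {-3, -2, -1}.
Local minima of P (where P''>0): P(2)=-4. Local minima of Q: Q(-3)=-18, Q(-1)=-18.
So the global minimum of g is P(2) + Q(-3) − 4 = -4 − 18 − 4 = -26, attained at (2, -3).

-26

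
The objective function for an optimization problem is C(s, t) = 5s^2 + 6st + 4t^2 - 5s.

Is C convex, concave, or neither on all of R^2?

convex

C is quadratic, so its Hessian is the constant matrix H = [[10, 6], [6, 8]].
det(H) = 44, tr(H) = 18.
det(H) > 0 and tr(H) > 0, so H is positive definite everywhere: convex.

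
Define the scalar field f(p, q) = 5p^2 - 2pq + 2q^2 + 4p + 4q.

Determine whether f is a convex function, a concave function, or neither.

convex

f is quadratic, so its Hessian is the constant matrix H = [[10, -2], [-2, 4]].
det(H) = 36, tr(H) = 14.
det(H) > 0 and tr(H) > 0, so H is positive definite everywhere: convex.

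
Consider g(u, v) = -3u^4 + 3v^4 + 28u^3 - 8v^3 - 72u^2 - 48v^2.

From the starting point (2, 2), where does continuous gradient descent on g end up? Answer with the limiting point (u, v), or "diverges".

(3, 4)

g is separable, so gradient descent decouples: u follows -∂g/∂u, v follows -∂g/∂v.
∂g/∂u = -12u(u - 4)(u - 3); at u=2 this is -48, so u increases.
∂g/∂v = 12v(v - 4)(v + 2); at v=2 this is -192, so v increases.
u converges to its nearest critical value 3 (a local min of the u-part); v converges to 4. The iterate converges to (3, 4).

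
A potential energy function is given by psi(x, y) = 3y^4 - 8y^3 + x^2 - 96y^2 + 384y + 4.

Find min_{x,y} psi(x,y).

psi(x,y) separates as P(x) + Q(y) + 4, so its minimum is min P + min Q + 4.
P'(x) = 2x vanishes at x ∈ {0}; Q'(y) = 12(y - 4)(y - 2)(y + 4) vanishes at y ∈ {-4, 2, 4}.
Local minima of P (where P''>0): P(0)=0. Local minima of Q: Q(-4)=-1792, Q(4)=256.
So the global minimum of psi is P(0) + Q(-4) + 4 = 0 − 1792 + 4 = -1788, attained at (0, -4).

-1788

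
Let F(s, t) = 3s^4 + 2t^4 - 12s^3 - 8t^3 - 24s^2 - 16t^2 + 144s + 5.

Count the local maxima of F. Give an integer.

F separates as a function of s plus a function of t, so ∇F=0 decouples.
∂F/∂s = 12(s - 3)(s - 2)(s + 2) = 0 at s ∈ {-2, 2, 3}; ∂F/∂t = 8t(t - 4)(t + 1) = 0 at t ∈ {-1, 0, 4}.
The Hessian is diagonal: diag(F_ss, F_tt). Second derivatives: F_ss(-2)=240, F_ss(2)=-48, F_ss(3)=60; F_tt(-1)=40, F_tt(0)=-32, F_tt(4)=160.
Local maxima occur where both diagonal entries negative: (2, 0). Count: 1.

1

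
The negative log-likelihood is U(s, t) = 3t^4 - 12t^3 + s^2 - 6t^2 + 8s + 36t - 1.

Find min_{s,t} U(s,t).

U(s,t) separates as P(s) + Q(t) − 1, so its minimum is min P + min Q − 1.
P'(s) = 2s + 8 vanishes at s ∈ {-4}; Q'(t) = 12(t - 3)(t - 1)(t + 1) vanishes at t ∈ {-1, 1, 3}.
Local minima of P (where P''>0): P(-4)=-16. Local minima of Q: Q(-1)=-27, Q(3)=-27.
So the global minimum of U is P(-4) + Q(-1) − 1 = -16 − 27 − 1 = -44, attained at (-4, -1).

-44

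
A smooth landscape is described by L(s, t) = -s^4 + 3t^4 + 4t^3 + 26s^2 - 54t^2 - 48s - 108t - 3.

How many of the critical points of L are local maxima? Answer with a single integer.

2

L separates as a function of s plus a function of t, so ∇L=0 decouples.
∂L/∂s = -4(s - 3)(s - 1)(s + 4) = 0 at s ∈ {-4, 1, 3}; ∂L/∂t = 12(t - 3)(t + 1)(t + 3) = 0 at t ∈ {-3, -1, 3}.
The Hessian is diagonal: diag(L_ss, L_tt). Second derivatives: L_ss(-4)=-140, L_ss(1)=40, L_ss(3)=-56; L_tt(-3)=144, L_tt(-1)=-96, L_tt(3)=288.
Local maxima occur where both diagonal entries negative: (-4, -1), (3, -1). Count: 2.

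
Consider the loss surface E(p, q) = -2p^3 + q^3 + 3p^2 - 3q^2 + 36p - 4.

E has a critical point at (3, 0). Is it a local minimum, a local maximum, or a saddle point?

The mixed partial ∂²E/∂p∂q is 0, so the Hessian at any point is diag(E_pp, E_qq) = diag(6(-2p + 1), 6(q - 1)).
At (3, 0): H = diag(-30, -6).
Both eigenvalues are negative, so H is negative definite: a local maximum.

local maximum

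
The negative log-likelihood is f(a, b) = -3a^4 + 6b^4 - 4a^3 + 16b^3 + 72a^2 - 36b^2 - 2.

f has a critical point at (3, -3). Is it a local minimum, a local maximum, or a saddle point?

The mixed partial ∂²f/∂a∂b is 0, so the Hessian at any point is diag(f_aa, f_bb) = diag(12(-3a^2 - 2a + 12), 24(3b^2 + 4b - 3)).
At (3, -3): H = diag(-252, 288).
The eigenvalues have opposite signs, so H is indefinite: a saddle point.

saddle point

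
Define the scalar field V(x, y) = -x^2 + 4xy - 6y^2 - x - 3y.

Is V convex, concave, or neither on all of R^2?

V is quadratic, so its Hessian is the constant matrix H = [[-2, 4], [4, -12]].
det(H) = 8, tr(H) = -14.
det(H) > 0 and tr(H) < 0, so H is negative definite everywhere: concave.

concave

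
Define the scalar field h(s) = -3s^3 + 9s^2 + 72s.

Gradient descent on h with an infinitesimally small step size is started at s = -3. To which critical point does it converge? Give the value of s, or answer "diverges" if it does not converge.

-2

h'(s) = -9(s - 4)(s + 2), so h'(-3) = -63.
Gradient descent moves in the -h' direction, i.e. s is increasing.
The nearest critical point in that direction is s = -2, where h'' = 54 > 0 (a local minimum). The iterate converges there.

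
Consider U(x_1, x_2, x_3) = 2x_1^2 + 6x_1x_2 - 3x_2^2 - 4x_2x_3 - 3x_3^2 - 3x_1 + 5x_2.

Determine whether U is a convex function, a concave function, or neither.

U is quadratic, so its Hessian is the constant matrix H = [[4, 6, 0], [6, -6, -4], [0, -4, -6]].
Leading principal minors: 4, -60, 296.
Neither pattern holds ⇒ H is indefinite ⇒ neither convex nor concave.

neither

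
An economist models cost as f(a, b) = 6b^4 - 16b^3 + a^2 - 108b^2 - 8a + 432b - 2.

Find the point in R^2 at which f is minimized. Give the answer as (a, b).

f(a,b) separates as P(a) + Q(b) − 2, so its minimum is min P + min Q − 2.
P'(a) = 2a - 8 vanishes at a ∈ {4}; Q'(b) = 24(b - 3)(b - 2)(b + 3) vanishes at b ∈ {-3, 2, 3}.
Local minima of P (where P''>0): P(4)=-16. Local minima of Q: Q(-3)=-1350, Q(3)=378.
So the global minimum of f is P(4) + Q(-3) − 2 = -16 − 1350 − 2 = -1368, attained at (4, -3).

(4, -3)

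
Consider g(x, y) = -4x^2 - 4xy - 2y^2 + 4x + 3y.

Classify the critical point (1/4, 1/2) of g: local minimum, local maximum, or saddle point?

The Hessian of g is constant: H = [[-8, -4], [-4, -4]].
det(H) = (-8)·(-4) − (-4)² = 16.
det(H) > 0 and tr(H) = -12 < 0, so H is negative definite and the point is a local maximum.

local maximum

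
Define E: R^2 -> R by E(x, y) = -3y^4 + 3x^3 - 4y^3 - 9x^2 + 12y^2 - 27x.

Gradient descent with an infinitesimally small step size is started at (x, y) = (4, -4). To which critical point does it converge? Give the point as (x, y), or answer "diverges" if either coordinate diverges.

diverges

E is separable, so gradient descent decouples: x follows -∂E/∂x, y follows -∂E/∂y.
∂E/∂x = 9(x - 3)(x + 1); at x=4 this is 45, so x decreases.
∂E/∂y = -12y(y - 1)(y + 2); at y=-4 this is 480, so y decreases.
The y-coordinate has no critical point in that direction and runs off to infinity.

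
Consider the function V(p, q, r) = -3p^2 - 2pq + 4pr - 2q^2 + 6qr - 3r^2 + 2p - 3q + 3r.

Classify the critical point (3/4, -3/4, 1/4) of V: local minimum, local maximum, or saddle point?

saddle point

The Hessian is constant: H = [[-6, -2, 4], [-2, -4, 6], [4, 6, -6]].
Leading principal minors: Δ₁ = -6, Δ₂ = 20, Δ₃ = 64.
The minors fit neither the all-positive nor the alternating-sign pattern, so H is indefinite: a saddle point.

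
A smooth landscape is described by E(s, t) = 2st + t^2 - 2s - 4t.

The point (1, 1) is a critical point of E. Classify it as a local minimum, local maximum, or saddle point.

The Hessian of E is constant: H = [[0, 2], [2, 2]].
det(H) = 0·2 − 2² = -4.
Since det(H) < 0, H is indefinite and the critical point is a saddle point.

saddle point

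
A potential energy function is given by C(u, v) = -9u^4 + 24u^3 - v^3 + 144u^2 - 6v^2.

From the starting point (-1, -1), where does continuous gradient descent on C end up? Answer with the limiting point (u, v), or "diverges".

C is separable, so gradient descent decouples: u follows -∂C/∂u, v follows -∂C/∂v.
∂C/∂u = -36u(u - 4)(u + 2); at u=-1 this is -180, so u increases.
∂C/∂v = -3v(v + 4); at v=-1 this is 9, so v decreases.
u converges to its nearest critical value 0 (a local min of the u-part); v converges to -4. The iterate converges to (0, -4).

(0, -4)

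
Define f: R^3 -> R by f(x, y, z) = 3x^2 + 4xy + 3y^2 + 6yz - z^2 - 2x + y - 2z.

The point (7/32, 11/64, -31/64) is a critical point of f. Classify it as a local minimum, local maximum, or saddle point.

The Hessian is constant: H = [[6, 4, 0], [4, 6, 6], [0, 6, -2]].
Leading principal minors: Δ₁ = 6, Δ₂ = 20, Δ₃ = -256.
The minors fit neither the all-positive nor the alternating-sign pattern, so H is indefinite: a saddle point.

saddle point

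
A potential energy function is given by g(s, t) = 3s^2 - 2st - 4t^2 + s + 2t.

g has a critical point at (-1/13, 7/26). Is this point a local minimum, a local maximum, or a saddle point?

saddle point

The Hessian of g is constant: H = [[6, -2], [-2, -8]].
det(H) = 6·(-8) − (-2)² = -52.
Since det(H) < 0, H is indefinite and the critical point is a saddle point.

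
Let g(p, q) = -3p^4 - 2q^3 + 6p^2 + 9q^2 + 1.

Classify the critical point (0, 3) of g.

The mixed partial ∂²g/∂p∂q is 0, so the Hessian at any point is diag(g_pp, g_qq) = diag(12(-3p^2 + 1), 6(-2q + 3)).
At (0, 3): H = diag(12, -18).
The eigenvalues have opposite signs, so H is indefinite: a saddle point.

saddle point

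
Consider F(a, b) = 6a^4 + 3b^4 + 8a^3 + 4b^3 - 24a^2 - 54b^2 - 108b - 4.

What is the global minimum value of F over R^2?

-527

F(a,b) separates as P(a) + Q(b) − 4, so its minimum is min P + min Q − 4.
P'(a) = 24a(a - 1)(a + 2) vanishes at a ∈ {-2, 0, 1}; Q'(b) = 12(b - 3)(b + 1)(b + 3) vanishes at b ∈ {-3, -1, 3}.
Local minima of P (where P''>0): P(-2)=-64, P(1)=-10. Local minima of Q: Q(-3)=-27, Q(3)=-459.
So the global minimum of F is P(-2) + Q(3) − 4 = -64 − 459 − 4 = -527, attained at (-2, 3).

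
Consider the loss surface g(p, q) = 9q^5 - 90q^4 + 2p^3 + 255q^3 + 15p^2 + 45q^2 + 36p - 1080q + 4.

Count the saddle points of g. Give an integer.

g separates as a function of p plus a function of q, so ∇g=0 decouples.
∂g/∂p = 6(p + 2)(p + 3) = 0 at p ∈ {-3, -2}; ∂g/∂q = 45(q - 4)(q - 3)(q - 2)(q + 1) = 0 at q ∈ {-1, 2, 3, 4}.
The Hessian is diagonal: diag(g_pp, g_qq). Second derivatives: g_pp(-3)=-6, g_pp(-2)=6; g_qq(-1)=-2700, g_qq(2)=270, g_qq(3)=-180, g_qq(4)=450.
Saddle points occur where the two diagonal entries have opposite signs: (-3, 2), (-3, 4), (-2, -1), (-2, 3). Count: 4.

4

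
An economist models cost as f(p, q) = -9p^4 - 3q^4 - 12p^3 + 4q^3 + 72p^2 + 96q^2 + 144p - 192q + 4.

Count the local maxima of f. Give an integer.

f separates as a function of p plus a function of q, so ∇f=0 decouples.
∂f/∂p = -36(p - 2)(p + 1)(p + 2) = 0 at p ∈ {-2, -1, 2}; ∂f/∂q = -12(q - 4)(q - 1)(q + 4) = 0 at q ∈ {-4, 1, 4}.
The Hessian is diagonal: diag(f_pp, f_qq). Second derivatives: f_pp(-2)=-144, f_pp(-1)=108, f_pp(2)=-432; f_qq(-4)=-480, f_qq(1)=180, f_qq(4)=-288.
Local maxima occur where both diagonal entries negative: (-2, -4), (-2, 4), (2, -4), (2, 4). Count: 4.

4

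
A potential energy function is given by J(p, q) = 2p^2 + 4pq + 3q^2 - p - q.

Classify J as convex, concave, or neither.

J is quadratic, so its Hessian is the constant matrix H = [[4, 4], [4, 6]].
det(H) = 8, tr(H) = 10.
det(H) > 0 and tr(H) > 0, so H is positive definite everywhere: convex.

convex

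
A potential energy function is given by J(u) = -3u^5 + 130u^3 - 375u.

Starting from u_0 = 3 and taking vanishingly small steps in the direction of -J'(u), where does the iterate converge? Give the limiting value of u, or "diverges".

1

J'(u) = -15(u - 5)(u - 1)(u + 1)(u + 5), so J'(3) = 1920.
Gradient descent moves in the -J' direction, i.e. u is decreasing.
The nearest critical point in that direction is u = 1, where J'' = 720 > 0 (a local minimum). The iterate converges there.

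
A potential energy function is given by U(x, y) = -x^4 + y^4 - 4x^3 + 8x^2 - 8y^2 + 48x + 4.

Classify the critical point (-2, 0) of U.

saddle point

The mixed partial ∂²U/∂x∂y is 0, so the Hessian at any point is diag(U_xx, U_yy) = diag(4(-3x^2 - 6x + 4), 4(3y^2 - 4)).
At (-2, 0): H = diag(16, -16).
The eigenvalues have opposite signs, so H is indefinite: a saddle point.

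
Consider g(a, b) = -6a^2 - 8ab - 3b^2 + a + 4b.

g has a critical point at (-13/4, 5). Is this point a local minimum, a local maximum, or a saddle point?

The Hessian of g is constant: H = [[-12, -8], [-8, -6]].
det(H) = (-12)·(-6) − (-8)² = 8.
det(H) > 0 and tr(H) = -18 < 0, so H is negative definite and the point is a local maximum.

local maximum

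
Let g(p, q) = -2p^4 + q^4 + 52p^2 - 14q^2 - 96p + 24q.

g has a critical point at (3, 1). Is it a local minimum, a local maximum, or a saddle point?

The mixed partial ∂²g/∂p∂q is 0, so the Hessian at any point is diag(g_pp, g_qq) = diag(8(-3p^2 + 13), 4(3q^2 - 7)).
At (3, 1): H = diag(-112, -16).
Both eigenvalues are negative, so H is negative definite: a local maximum.

local maximum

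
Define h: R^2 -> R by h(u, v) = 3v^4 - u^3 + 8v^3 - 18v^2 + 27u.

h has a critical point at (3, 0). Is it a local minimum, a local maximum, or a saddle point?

The mixed partial ∂²h/∂u∂v is 0, so the Hessian at any point is diag(h_uu, h_vv) = diag(-6u, 12(3v^2 + 4v - 3)).
At (3, 0): H = diag(-18, -36).
Both eigenvalues are negative, so H is negative definite: a local maximum.

local maximum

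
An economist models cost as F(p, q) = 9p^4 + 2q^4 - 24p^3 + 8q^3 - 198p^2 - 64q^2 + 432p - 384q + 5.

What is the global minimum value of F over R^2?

-3232

F(p,q) separates as A(p) + B(q) + 5, so its minimum is min A + min B + 5.
A'(p) = 36(p - 4)(p - 1)(p + 3) vanishes at p ∈ {-3, 1, 4}; B'(q) = 8(q - 4)(q + 3)(q + 4) vanishes at q ∈ {-4, -3, 4}.
Local minima of A (where A''>0): A(-3)=-1701, A(4)=-672. Local minima of B: B(-4)=512, B(4)=-1536.
So the global minimum of F is A(-3) + B(4) + 5 = -1701 − 1536 + 5 = -3232, attained at (-3, 4).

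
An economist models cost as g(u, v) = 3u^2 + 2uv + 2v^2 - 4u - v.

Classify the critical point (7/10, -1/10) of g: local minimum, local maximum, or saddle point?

The Hessian of g is constant: H = [[6, 2], [2, 4]].
det(H) = 6·4 − 2² = 20.
det(H) > 0 and tr(H) = 10 > 0, so H is positive definite and the point is a local minimum.

local minimum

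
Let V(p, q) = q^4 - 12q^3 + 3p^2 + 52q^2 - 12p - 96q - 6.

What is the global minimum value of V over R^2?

-82

V(p,q) separates as A(p) + B(q) − 6, so its minimum is min A + min B − 6.
A'(p) = 6p - 12 vanishes at p ∈ {2}; B'(q) = 4(q - 4)(q - 3)(q - 2) vanishes at q ∈ {2, 3, 4}.
Local minima of A (where A''>0): A(2)=-12. Local minima of B: B(2)=-64, B(4)=-64.
So the global minimum of V is A(2) + B(2) − 6 = -12 − 64 − 6 = -82, attained at (2, 2).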